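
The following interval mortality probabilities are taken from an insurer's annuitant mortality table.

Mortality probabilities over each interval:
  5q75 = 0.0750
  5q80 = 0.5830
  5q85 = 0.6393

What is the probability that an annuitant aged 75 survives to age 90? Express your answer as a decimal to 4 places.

The overall survival probability is (1 − 0.0750) × (1 − 0.5830) × (1 − 0.6393).
= 0.9250 × 0.4170 × 0.3607 = 0.139131.

0.1391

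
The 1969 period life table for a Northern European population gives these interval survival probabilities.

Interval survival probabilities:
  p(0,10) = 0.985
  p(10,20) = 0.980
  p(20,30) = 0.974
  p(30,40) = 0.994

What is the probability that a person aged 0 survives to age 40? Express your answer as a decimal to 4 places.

Chaining the interval survival probabilities: 0.985 × 0.980 × 0.974 × 0.994.
= 0.934561.

0.9346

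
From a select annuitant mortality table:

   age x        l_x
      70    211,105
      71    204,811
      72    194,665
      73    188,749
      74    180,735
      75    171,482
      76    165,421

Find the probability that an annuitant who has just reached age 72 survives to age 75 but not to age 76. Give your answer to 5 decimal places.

This is the probability of reaching 75 but not 76, conditional on being alive at 72: (l_75 − l_76) / l_72.
= (171,482 − 165,421) / 194,665 = 6,061 / 194,665 = 0.031136.

0.03114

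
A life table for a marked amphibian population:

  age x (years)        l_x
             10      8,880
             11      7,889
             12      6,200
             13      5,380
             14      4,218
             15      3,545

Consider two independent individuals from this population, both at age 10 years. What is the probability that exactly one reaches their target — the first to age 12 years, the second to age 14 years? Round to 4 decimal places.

0.5099

p₁ = l_12/l_10 = 6,200/8,880 = 0.698198; p₂ = l_14/l_10 = 4,218/8,880 = 0.475000.
P(exactly one) = p₁(1−p₂) + (1−p₁)p₂ = 0.366554 + 0.143356 = 0.509910.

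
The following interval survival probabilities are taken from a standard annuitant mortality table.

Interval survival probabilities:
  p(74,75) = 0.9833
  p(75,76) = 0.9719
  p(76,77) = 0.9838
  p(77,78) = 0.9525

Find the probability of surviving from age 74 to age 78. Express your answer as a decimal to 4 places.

Chaining the interval survival probabilities: 0.9833 × 0.9719 × 0.9838 × 0.9525.
= 0.895529.

0.8955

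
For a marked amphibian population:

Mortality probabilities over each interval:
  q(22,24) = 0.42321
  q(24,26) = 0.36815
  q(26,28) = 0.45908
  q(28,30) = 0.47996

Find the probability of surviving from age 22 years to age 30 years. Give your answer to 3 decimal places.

0.103

P(survive 22→30) = (1 − 0.42321) × (1 − 0.36815) × (1 − 0.45908) × (1 − 0.47996).
= 0.57679 × 0.63185 × 0.54092 × 0.52004 = 0.102518.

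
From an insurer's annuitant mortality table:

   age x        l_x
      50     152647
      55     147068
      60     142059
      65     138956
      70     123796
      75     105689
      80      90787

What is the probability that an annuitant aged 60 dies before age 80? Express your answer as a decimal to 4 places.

0.3609

P(die before 80 | alive at 60) = 1 − l_80/l_60 = 1 − 90787/142059 = (51272)/142059 = 0.360920.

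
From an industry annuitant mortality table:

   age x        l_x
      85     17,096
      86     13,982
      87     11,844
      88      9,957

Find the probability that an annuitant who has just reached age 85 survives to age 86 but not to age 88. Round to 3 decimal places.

We want 1|2q85 = (l_86 − l_88)/l_85.
This is the probability of reaching 86 but not 88, conditional on being alive at 85: (l_86 − l_88) / l_85.
= (13,982 − 9,957) / 17,096 = 4,025 / 17,096 = 0.235435.

0.235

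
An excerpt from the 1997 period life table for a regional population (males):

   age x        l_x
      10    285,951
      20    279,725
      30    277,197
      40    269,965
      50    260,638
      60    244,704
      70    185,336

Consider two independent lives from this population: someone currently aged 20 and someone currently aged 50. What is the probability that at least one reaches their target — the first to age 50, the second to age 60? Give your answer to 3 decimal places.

p₁ = l_50/l_20 = 260,638/279,725 = 0.931765; p₂ = l_60/l_50 = 244,704/260,638 = 0.938865.
P(at least one) = 1 − (1−p₁)(1−p₂) = 1 − 0.068235 × 0.061135 = 0.995828.

0.996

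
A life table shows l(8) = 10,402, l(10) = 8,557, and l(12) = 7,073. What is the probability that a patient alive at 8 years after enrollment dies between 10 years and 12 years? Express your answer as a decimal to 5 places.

0.14266

This is the probability of reaching 10 but not 12, conditional on being alive at 8: (l(10) − l(12)) / l(8).
= (8,557 − 7,073) / 10,402 = 1,484 / 10,402 = 0.142665.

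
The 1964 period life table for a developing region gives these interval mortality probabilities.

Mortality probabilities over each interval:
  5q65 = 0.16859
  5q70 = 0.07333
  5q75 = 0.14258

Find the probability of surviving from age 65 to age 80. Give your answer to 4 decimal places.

Chaining the interval survival probabilities: (1 − 0.16859) × (1 − 0.07333) × (1 − 0.14258).
= 0.83141 × 0.92667 × 0.85742 = 0.660593.

0.6606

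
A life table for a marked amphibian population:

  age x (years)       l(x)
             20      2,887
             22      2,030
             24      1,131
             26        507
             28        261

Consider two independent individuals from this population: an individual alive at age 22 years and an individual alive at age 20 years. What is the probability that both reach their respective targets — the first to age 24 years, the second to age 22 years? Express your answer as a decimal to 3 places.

0.392

p₁ = l(24)/l(22) = 1,131/2,030 = 0.557143; p₂ = l(22)/l(20) = 2,030/2,887 = 0.703152.
P(both) = p₁ × p₂ = 0.557143 × 0.703152 = 0.391756.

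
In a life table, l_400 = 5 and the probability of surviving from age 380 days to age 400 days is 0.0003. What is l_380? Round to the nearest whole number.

16667

l_380 = l_400 / p = 5 / 0.0003 = 16667.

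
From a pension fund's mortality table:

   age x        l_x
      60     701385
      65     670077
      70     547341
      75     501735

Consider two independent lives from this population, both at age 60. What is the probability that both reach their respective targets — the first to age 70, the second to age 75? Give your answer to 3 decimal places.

p₁ = l_70/l_60 = 547341/701385 = 0.780372; p₂ = l_75/l_60 = 501735/701385 = 0.715349.
P(both) = p₁ × p₂ = 0.780372 × 0.715349 = 0.558238.

0.558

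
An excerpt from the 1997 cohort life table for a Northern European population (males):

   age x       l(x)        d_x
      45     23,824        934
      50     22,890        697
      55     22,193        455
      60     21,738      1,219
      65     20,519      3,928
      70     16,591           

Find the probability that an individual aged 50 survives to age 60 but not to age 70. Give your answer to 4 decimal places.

0.2249

This is the probability of reaching 60 but not 70, conditional on being alive at 50: (l(60) − l(70)) / l(50).
= (21,738 − 16,591) / 22,890 = 5,147 / 22,890 = 0.224858.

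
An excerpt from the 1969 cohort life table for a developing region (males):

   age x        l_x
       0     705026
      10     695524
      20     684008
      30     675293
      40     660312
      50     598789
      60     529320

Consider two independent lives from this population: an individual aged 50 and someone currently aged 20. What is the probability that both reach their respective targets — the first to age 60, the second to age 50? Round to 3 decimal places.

p₁ = l_60/l_50 = 529320/598789 = 0.883984; p₂ = l_50/l_20 = 598789/684008 = 0.875412.
P(both) = p₁ × p₂ = 0.883984 × 0.875412 = 0.773850.

0.774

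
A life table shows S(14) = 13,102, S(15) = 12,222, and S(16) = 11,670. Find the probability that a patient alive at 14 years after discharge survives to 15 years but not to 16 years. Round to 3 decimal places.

This is the probability of reaching 15 but not 16, conditional on being alive at 14: (S(15) − S(16)) / S(14).
= (12,222 − 11,670) / 13,102 = 552 / 13,102 = 0.042131.

0.042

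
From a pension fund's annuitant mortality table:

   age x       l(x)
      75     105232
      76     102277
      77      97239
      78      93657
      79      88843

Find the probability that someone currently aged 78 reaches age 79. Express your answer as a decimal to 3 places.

0.949

The conditional survival probability is l(79)/l(78) = 88843/93657 = 0.948600.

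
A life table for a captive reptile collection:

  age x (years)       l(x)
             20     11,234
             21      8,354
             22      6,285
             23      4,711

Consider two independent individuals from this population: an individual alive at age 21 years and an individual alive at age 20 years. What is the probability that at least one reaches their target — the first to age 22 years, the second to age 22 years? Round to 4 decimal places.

0.8909

p₁ = l(22)/l(21) = 6,285/8,354 = 0.752334; p₂ = l(22)/l(20) = 6,285/11,234 = 0.559462.
P(at least one) = 1 − (1−p₁)(1−p₂) = 1 − 0.247666 × 0.440538 = 0.890894.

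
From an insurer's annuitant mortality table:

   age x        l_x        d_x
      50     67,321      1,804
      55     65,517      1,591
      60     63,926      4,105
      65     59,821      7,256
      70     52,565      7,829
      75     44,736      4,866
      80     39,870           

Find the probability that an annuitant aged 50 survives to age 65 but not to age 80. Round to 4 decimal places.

We want 15|15q50 = (l_65 − l_80)/l_50.
This is the probability of reaching 65 but not 80, conditional on being alive at 50: (l_65 − l_80) / l_50.
= (59,821 − 39,870) / 67,321 = 19,951 / 67,321 = 0.296356.

0.2964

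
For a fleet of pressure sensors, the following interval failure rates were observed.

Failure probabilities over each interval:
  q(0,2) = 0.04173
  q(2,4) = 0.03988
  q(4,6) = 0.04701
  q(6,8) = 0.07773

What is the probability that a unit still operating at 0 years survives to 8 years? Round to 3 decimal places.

0.809

P(survive 0→8) = (1 − 0.04173) × (1 − 0.03988) × (1 − 0.04701) × (1 − 0.07773).
= 0.95827 × 0.96012 × 0.95299 × 0.92227 = 0.808649.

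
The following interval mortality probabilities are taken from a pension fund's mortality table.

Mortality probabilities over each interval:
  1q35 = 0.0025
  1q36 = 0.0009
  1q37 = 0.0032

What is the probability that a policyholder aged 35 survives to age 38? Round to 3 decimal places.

Chaining the interval survival probabilities: (1 − 0.0025) × (1 − 0.0009) × (1 − 0.0032).
= 0.9975 × 0.9991 × 0.9968 = 0.993413.

0.993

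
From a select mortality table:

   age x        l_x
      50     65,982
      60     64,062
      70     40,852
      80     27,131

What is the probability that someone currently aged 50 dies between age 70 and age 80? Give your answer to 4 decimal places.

This is the probability of reaching 70 but not 80, conditional on being alive at 50: (l_70 − l_80) / l_50.
= (40,852 − 27,131) / 65,982 = 13,721 / 65,982 = 0.207951.

0.2080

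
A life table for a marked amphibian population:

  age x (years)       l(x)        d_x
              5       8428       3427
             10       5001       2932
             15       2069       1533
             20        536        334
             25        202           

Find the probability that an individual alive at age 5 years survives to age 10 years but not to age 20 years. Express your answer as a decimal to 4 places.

0.5298

This is the probability of reaching 10 but not 20, conditional on being alive at 5: (l(10) − l(20)) / l(5).
= (5001 − 536) / 8428 = 4465 / 8428 = 0.529782.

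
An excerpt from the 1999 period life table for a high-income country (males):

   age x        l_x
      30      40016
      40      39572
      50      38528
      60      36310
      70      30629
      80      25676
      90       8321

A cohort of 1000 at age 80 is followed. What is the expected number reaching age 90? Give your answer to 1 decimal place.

324.1

The relevant probability is 8321/25676 = 0.324077.
Expected number = 1000 × 0.324077 = 324.1.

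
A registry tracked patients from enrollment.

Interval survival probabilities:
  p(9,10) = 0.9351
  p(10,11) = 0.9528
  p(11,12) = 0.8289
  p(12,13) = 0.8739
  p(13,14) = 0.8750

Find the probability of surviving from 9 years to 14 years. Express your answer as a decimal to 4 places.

P(survive 9→14) = 0.9351 × 0.9528 × 0.8289 × 0.8739 × 0.8750.
= 0.564718.

0.5647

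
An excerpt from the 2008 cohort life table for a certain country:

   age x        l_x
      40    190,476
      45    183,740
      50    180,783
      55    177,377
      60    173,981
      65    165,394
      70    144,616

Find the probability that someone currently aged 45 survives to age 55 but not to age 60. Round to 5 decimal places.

This is the probability of reaching 55 but not 60, conditional on being alive at 45: (l_55 − l_60) / l_45.
= (177,377 − 173,981) / 183,740 = 3,396 / 183,740 = 0.018483.

0.01848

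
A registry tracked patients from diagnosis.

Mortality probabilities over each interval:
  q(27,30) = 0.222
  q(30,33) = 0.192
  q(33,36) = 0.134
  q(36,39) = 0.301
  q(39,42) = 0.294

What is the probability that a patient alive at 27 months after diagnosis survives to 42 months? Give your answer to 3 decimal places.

The overall survival probability is (1 − 0.222) × (1 − 0.192) × (1 − 0.134) × (1 − 0.301) × (1 − 0.294).
= 0.778 × 0.808 × 0.866 × 0.699 × 0.706 = 0.268652.

0.269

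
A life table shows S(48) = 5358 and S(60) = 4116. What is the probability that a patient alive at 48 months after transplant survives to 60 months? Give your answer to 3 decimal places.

0.768

The conditional survival probability is S(60)/S(48) = 4116/5358 = 0.768197.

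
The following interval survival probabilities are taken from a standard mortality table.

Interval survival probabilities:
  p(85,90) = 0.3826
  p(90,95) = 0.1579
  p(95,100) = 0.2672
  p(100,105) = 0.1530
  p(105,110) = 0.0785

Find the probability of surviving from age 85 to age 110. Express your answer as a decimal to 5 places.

0.00019

P(survive 85→110) = 0.3826 × 0.1579 × 0.2672 × 0.1530 × 0.0785.
= 0.000194.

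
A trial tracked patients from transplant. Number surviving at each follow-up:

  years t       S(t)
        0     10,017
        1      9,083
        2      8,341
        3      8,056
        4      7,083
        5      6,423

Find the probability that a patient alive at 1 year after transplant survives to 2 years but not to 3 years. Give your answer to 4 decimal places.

0.0314

This is the probability of reaching 2 but not 3, conditional on being alive at 1: (S(2) − S(3)) / S(1).
= (8,341 − 8,056) / 9,083 = 285 / 9,083 = 0.031377.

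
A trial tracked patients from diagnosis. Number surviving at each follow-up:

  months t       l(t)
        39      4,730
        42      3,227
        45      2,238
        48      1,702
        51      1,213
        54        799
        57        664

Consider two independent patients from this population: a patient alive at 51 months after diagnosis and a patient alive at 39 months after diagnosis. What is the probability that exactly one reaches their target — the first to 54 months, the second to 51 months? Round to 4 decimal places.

0.5773

p₁ = l(54)/l(51) = 799/1,213 = 0.658697; p₂ = l(51)/l(39) = 1,213/4,730 = 0.256448.
P(exactly one) = p₁(1−p₂) + (1−p₁)p₂ = 0.489775 + 0.087526 = 0.577302.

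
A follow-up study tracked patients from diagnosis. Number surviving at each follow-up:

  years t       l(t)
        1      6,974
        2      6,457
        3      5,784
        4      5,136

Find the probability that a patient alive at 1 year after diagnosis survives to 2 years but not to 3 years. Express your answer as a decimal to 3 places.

0.097

This is the probability of reaching 2 but not 3, conditional on being alive at 1: (l(2) − l(3)) / l(1).
= (6,457 − 5,784) / 6,974 = 673 / 6,974 = 0.096501.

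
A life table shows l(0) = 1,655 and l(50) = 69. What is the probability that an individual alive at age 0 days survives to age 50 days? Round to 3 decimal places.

The conditional survival probability is l(50)/l(0) = 69/1,655 = 0.041692.

0.042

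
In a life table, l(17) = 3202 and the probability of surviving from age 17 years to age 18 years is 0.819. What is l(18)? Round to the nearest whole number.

l(18) = l(17) × p = 3202 × 0.819 = 2622.

2622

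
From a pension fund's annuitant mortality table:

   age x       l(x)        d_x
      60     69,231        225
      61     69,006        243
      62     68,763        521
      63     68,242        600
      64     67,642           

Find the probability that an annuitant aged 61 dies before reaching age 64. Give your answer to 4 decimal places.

0.0198

P(die before 64 | alive at 61) = 1 − l(64)/l(61) = 1 − 67,642/69,006 = (1,364)/69,006 = 0.019766.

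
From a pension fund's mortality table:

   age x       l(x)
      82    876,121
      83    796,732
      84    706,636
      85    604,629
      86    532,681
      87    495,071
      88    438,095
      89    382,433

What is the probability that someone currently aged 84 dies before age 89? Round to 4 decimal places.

0.4588

P(die before 89 | alive at 84) = 1 − l(89)/l(84) = 1 − 382,433/706,636 = (324,203)/706,636 = 0.458798.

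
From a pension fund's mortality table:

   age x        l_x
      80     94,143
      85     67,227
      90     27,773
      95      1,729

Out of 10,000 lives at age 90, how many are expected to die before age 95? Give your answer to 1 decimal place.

The relevant probability is 1 − 1,729/27,773 = 0.937745.
Expected number = 10,000 × 0.937745 = 9377.5.

9377.5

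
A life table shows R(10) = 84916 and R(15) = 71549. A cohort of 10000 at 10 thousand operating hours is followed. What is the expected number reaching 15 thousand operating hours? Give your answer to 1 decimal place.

The relevant probability is 71549/84916 = 0.842586.
Expected number = 10000 × 0.842586 = 8425.9.

8425.9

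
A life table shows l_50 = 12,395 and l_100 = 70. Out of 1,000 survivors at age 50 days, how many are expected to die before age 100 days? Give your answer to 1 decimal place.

994.4

The relevant probability is 1 − 70/12,395 = 0.994353.
Expected number = 1,000 × 0.994353 = 994.4.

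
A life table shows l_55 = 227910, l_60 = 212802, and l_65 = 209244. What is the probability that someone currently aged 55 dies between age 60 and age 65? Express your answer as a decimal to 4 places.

This is the probability of reaching 60 but not 65, conditional on being alive at 55: (l_60 − l_65) / l_55.
= (212802 − 209244) / 227910 = 3558 / 227910 = 0.015611.

0.0156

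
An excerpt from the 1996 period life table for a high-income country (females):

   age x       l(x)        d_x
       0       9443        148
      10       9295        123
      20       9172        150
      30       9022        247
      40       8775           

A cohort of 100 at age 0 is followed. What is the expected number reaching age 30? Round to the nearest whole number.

The relevant probability is 9022/9443 = 0.955417.
Expected number = 100 × 0.955417 = 96.

96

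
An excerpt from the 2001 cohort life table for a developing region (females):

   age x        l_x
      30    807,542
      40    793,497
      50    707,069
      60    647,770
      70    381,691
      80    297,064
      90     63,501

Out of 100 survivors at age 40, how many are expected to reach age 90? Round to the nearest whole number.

The relevant probability is 63,501/793,497 = 0.080027.
Expected number = 100 × 0.080027 = 8.

8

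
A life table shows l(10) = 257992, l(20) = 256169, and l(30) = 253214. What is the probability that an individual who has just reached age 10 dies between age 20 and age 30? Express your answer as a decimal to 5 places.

0.01145

This is the probability of reaching 20 but not 30, conditional on being alive at 10: (l(20) − l(30)) / l(10).
= (256169 − 253214) / 257992 = 2955 / 257992 = 0.011454.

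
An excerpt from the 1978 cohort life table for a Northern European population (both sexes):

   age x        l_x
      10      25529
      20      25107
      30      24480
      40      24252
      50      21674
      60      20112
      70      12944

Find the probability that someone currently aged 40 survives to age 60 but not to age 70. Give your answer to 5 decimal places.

0.29556

This is the probability of reaching 60 but not 70, conditional on being alive at 40: (l_60 − l_70) / l_40.
= (20112 − 12944) / 24252 = 7168 / 24252 = 0.295563.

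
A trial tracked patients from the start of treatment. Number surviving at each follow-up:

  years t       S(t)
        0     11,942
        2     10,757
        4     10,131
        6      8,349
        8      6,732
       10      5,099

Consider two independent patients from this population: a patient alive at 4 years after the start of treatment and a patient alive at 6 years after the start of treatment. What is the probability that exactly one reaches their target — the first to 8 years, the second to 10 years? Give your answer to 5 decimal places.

0.46357

p₁ = S(8)/S(4) = 6,732/10,131 = 0.664495; p₂ = S(10)/S(6) = 5,099/8,349 = 0.610732.
P(exactly one) = p₁(1−p₂) + (1−p₁)p₂ = 0.258667 + 0.204904 = 0.463570.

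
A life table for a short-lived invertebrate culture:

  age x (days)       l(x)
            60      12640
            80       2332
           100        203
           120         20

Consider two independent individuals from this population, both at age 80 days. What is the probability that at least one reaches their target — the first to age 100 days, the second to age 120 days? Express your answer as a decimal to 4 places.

0.0949

p₁ = l(100)/l(80) = 203/2332 = 0.087050; p₂ = l(120)/l(80) = 20/2332 = 0.008576.
P(at least one) = 1 − (1−p₁)(1−p₂) = 1 − 0.912950 × 0.991424 = 0.094879.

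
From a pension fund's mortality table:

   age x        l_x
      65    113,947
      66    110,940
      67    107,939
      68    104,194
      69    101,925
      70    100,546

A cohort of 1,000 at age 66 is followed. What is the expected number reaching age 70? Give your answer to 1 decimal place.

The relevant probability is 100,546/110,940 = 0.906310.
Expected number = 1,000 × 0.906310 = 906.3.

906.3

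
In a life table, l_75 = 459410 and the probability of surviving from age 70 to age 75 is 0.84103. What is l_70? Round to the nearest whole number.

l_70 = l_75 / p = 459410 / 0.84103 = 546247.

546247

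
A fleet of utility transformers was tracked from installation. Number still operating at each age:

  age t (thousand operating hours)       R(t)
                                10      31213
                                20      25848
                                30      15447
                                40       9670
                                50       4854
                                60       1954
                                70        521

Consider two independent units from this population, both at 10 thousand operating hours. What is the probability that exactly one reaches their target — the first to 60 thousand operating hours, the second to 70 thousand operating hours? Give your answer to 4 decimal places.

p₁ = R(60)/R(10) = 1954/31213 = 0.062602; p₂ = R(70)/R(10) = 521/31213 = 0.016692.
P(exactly one) = p₁(1−p₂) + (1−p₁)p₂ = 0.061557 + 0.015647 = 0.077204.

0.0772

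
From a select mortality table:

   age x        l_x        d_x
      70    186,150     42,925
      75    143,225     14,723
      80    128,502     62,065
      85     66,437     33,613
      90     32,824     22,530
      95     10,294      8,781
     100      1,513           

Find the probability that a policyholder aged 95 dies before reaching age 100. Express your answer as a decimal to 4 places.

0.8530

P(die before 100 | alive at 95) = 1 − l_100/l_95 = 1 − 1,513/10,294 = (8,781)/10,294 = 0.853021.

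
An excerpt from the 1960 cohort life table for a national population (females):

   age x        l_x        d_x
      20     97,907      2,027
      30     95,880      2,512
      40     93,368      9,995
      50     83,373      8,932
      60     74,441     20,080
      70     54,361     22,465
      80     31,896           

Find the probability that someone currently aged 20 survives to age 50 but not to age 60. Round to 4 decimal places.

0.0912

We want 30|10q20 = (l_50 − l_60)/l_20.
This is the probability of reaching 50 but not 60, conditional on being alive at 20: (l_50 − l_60) / l_20.
= (83,373 − 74,441) / 97,907 = 8,932 / 97,907 = 0.091229.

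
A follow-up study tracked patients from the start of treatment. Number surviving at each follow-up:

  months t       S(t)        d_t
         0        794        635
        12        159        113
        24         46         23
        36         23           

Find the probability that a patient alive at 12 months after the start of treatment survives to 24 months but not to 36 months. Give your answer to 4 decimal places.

This is the probability of reaching 24 but not 36, conditional on being alive at 12: (S(24) − S(36)) / S(12).
= (46 − 23) / 159 = 23 / 159 = 0.144654.

0.1447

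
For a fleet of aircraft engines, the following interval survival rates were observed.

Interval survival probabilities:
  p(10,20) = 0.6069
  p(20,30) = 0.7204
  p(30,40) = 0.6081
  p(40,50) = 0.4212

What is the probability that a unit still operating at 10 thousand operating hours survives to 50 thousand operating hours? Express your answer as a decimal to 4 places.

0.1120

P(survive 10→50) = 0.6069 × 0.7204 × 0.6081 × 0.4212.
= 0.111984.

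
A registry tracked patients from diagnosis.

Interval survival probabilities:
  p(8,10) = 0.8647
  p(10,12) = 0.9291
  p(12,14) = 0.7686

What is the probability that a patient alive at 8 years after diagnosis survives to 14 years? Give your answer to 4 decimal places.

0.6175

P(survive 8→14) = 0.8647 × 0.9291 × 0.7686.
= 0.617488.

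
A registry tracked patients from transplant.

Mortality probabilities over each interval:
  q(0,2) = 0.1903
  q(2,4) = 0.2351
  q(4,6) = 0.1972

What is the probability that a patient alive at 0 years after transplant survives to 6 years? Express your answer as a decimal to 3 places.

0.497

Survival from 0 to 6 is the product of surviving each interval: (1 − 0.1903) × (1 − 0.2351) × (1 − 0.1972).
= 0.8097 × 0.7649 × 0.8028 = 0.497206.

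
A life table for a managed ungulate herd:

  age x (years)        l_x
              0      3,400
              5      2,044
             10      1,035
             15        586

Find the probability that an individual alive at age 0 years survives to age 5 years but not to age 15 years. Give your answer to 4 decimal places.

This is the probability of reaching 5 but not 15, conditional on being alive at 0: (l_5 − l_15) / l_0.
= (2,044 − 586) / 3,400 = 1,458 / 3,400 = 0.428824.

0.4288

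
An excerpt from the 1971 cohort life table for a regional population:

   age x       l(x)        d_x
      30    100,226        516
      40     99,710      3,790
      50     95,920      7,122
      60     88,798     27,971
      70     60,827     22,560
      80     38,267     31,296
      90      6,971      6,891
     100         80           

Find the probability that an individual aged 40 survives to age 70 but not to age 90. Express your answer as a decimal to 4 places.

0.5401

This is the probability of reaching 70 but not 90, conditional on being alive at 40: (l(70) − l(90)) / l(40).
= (60,827 − 6,971) / 99,710 = 53,856 / 99,710 = 0.540126.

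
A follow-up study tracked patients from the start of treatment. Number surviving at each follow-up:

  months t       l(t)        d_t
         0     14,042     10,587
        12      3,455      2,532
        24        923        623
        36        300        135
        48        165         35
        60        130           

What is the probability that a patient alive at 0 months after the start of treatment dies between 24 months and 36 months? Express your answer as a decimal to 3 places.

0.044

This is the probability of reaching 24 but not 36, conditional on being alive at 0: (l(24) − l(36)) / l(0).
= (923 − 300) / 14,042 = 623 / 14,042 = 0.044367.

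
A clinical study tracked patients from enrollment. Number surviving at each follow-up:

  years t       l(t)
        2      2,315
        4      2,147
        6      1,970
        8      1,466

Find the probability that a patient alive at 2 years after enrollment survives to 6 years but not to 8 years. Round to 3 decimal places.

This is the probability of reaching 6 but not 8, conditional on being alive at 2: (l(6) − l(8)) / l(2).
= (1,970 − 1,466) / 2,315 = 504 / 2,315 = 0.217711.

0.218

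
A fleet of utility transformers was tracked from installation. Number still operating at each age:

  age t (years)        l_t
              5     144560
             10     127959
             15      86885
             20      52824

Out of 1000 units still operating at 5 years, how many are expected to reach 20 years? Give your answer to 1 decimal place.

The relevant probability is 52824/144560 = 0.365412.
Expected number = 1000 × 0.365412 = 365.4.

365.4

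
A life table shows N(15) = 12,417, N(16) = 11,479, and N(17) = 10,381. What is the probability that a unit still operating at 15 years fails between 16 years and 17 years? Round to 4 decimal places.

This is the probability of reaching 16 but not 17, conditional on being operational at 15: (N(16) − N(17)) / N(15).
= (11,479 − 10,381) / 12,417 = 1,098 / 12,417 = 0.088427.

0.0884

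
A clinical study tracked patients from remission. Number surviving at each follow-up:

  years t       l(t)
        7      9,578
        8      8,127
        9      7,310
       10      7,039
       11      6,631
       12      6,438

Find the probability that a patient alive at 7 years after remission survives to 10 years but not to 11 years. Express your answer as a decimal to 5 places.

0.04260

This is the probability of reaching 10 but not 11, conditional on being alive at 7: (l(10) − l(11)) / l(7).
= (7,039 − 6,631) / 9,578 = 408 / 9,578 = 0.042598.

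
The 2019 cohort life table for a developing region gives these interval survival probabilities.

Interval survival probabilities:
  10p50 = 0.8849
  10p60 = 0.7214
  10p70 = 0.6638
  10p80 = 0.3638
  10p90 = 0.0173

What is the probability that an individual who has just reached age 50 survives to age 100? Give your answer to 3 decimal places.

0.003

50p50 = 0.8849 × 0.7214 × 0.6638 × 0.3638 × 0.0173.
= 0.002667.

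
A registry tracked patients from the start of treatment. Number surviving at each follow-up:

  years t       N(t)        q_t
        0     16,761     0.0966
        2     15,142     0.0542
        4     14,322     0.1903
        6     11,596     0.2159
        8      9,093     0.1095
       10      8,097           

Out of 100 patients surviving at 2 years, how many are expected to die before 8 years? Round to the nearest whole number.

The relevant probability is 1 − 9,093/15,142 = 0.399485.
Expected number = 100 × 0.399485 = 40.

40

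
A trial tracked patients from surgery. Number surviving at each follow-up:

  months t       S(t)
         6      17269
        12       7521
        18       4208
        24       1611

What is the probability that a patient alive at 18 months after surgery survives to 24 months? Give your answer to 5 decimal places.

0.38284

The conditional survival probability is S(24)/S(18) = 1611/4208 = 0.382842.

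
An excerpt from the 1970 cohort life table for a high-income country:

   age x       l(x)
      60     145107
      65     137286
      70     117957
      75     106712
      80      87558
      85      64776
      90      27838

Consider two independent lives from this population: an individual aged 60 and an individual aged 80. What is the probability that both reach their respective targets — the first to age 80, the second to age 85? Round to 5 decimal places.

0.44640

p₁ = l(80)/l(60) = 87558/145107 = 0.603403; p₂ = l(85)/l(80) = 64776/87558 = 0.739807.
P(both) = p₁ × p₂ = 0.603403 × 0.739807 = 0.446402.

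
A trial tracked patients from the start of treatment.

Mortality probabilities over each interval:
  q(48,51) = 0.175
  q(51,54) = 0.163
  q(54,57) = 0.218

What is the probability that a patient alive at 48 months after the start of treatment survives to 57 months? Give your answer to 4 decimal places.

P(survive 48→57) = (1 − 0.175) × (1 − 0.163) × (1 − 0.218).
= 0.825 × 0.837 × 0.782 = 0.539991.

0.5400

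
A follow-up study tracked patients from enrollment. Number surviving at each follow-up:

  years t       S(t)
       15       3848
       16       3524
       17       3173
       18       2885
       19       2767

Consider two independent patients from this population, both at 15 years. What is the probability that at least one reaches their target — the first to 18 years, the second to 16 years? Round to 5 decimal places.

0.97893

p₁ = S(18)/S(15) = 2885/3848 = 0.749740; p₂ = S(16)/S(15) = 3524/3848 = 0.915800.
P(at least one) = 1 − (1−p₁)(1−p₂) = 1 − 0.250260 × 0.084200 = 0.978928.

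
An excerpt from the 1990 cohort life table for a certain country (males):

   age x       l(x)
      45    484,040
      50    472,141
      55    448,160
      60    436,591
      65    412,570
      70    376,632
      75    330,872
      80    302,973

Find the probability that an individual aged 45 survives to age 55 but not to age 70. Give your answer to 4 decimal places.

This is the probability of reaching 55 but not 70, conditional on being alive at 45: (l(55) − l(70)) / l(45).
= (448,160 − 376,632) / 484,040 = 71,528 / 484,040 = 0.147773.

0.1478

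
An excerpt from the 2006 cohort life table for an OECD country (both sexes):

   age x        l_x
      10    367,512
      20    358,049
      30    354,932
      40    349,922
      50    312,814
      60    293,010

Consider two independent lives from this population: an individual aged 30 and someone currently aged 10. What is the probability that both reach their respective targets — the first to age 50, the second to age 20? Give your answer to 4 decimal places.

0.8586

p₁ = l_50/l_30 = 312,814/354,932 = 0.881335; p₂ = l_20/l_10 = 358,049/367,512 = 0.974251.
P(both) = p₁ × p₂ = 0.881335 × 0.974251 = 0.858642.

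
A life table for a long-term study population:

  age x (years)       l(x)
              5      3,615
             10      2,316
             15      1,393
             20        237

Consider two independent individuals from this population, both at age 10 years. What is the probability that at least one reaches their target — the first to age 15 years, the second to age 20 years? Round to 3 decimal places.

p₁ = l(15)/l(10) = 1,393/2,316 = 0.601468; p₂ = l(20)/l(10) = 237/2,316 = 0.102332.
P(at least one) = 1 − (1−p₁)(1−p₂) = 1 − 0.398532 × 0.897668 = 0.642251.

0.642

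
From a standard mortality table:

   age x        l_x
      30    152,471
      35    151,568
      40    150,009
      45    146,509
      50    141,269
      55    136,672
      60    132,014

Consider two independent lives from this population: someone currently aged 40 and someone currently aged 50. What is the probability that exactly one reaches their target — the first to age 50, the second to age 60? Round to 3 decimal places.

0.116

p₁ = l_50/l_40 = 141,269/150,009 = 0.941737; p₂ = l_60/l_50 = 132,014/141,269 = 0.934487.
P(exactly one) = p₁(1−p₂) + (1−p₁)p₂ = 0.061696 + 0.054446 = 0.116142.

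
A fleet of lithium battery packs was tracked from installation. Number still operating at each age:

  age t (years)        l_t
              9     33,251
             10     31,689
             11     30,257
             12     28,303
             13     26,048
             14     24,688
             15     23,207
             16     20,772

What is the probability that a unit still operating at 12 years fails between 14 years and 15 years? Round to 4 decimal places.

This is the probability of reaching 14 but not 15, conditional on being operational at 12: (l_14 − l_15) / l_12.
= (24,688 − 23,207) / 28,303 = 1,481 / 28,303 = 0.052327.

0.0523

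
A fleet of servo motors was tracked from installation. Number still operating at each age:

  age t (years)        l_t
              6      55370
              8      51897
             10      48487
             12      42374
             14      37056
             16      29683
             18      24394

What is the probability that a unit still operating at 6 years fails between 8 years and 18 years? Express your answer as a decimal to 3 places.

0.497

This is the probability of reaching 8 but not 18, conditional on being operational at 6: (l_8 − l_18) / l_6.
= (51897 − 24394) / 55370 = 27503 / 55370 = 0.496713.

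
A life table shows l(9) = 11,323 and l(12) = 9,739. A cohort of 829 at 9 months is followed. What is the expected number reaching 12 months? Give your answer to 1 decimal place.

The relevant probability is 9,739/11,323 = 0.860108.
Expected number = 829 × 0.860108 = 713.0.

713.0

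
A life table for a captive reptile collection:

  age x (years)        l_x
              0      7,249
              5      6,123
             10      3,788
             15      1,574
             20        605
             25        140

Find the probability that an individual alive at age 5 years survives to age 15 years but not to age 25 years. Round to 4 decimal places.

This is the probability of reaching 15 but not 25, conditional on being alive at 5: (l_15 − l_25) / l_5.
= (1,574 − 140) / 6,123 = 1,434 / 6,123 = 0.234199.

0.2342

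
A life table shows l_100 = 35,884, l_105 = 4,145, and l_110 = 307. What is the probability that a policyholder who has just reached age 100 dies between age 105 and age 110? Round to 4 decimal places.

This is the probability of reaching 105 but not 110, conditional on being alive at 100: (l_105 − l_110) / l_100.
= (4,145 − 307) / 35,884 = 3,838 / 35,884 = 0.106956.

0.1070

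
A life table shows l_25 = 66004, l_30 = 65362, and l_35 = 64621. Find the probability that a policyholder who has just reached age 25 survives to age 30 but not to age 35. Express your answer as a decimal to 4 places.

We want 5|5q25 = (l_30 − l_35)/l_25.
This is the probability of reaching 30 but not 35, conditional on being alive at 25: (l_30 − l_35) / l_25.
= (65362 − 64621) / 66004 = 741 / 66004 = 0.011227.

0.0112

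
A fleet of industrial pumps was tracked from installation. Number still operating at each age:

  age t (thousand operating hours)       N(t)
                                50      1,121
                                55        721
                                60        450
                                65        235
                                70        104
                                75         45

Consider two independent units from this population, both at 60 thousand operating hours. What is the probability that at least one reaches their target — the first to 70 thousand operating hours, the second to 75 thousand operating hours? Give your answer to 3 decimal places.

0.308

p₁ = N(70)/N(60) = 104/450 = 0.231111; p₂ = N(75)/N(60) = 45/450 = 0.100000.
P(at least one) = 1 − (1−p₁)(1−p₂) = 1 − 0.768889 × 0.900000 = 0.308000.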